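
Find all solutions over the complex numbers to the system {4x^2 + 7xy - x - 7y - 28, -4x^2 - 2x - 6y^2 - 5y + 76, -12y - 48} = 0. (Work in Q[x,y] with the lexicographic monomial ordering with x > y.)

{(0, -4)}

Compute a lex Gröbner basis by Buchberger's algorithm.
f_1 = 4x^2 + 7xy - x - 7y - 28, LT = x^2.
f_2 = -4x^2 - 2x - 6y^2 - 5y + 76, LT = x^2.
f_3 = -12y - 48, LT = y.

S(f_1,f_2): lcm = x^2. S = 7/4xy - 3/4x - 3/2y^2 - 3y + 12.
  leading term xy: subtract (-7/48x)·f_3 from 7/4xy - 3/4x - 3/2y^2 - 3y + 12 → -31/4x - 3/2y^2 - 3y + 12
  leading term x: no divisor's leading term divides it; move -31/4x to the remainder.
  leading term y^2: subtract (1/8y)·f_3 from -3/2y^2 - 3y + 12 → 3y + 12
  leading term y: subtract (-1/4)·f_3 from 3y + 12 → 0
  remainder -31/4x ≠ 0; add h_4 = -31/4x to the basis.

S(f_1,f_3): leading monomials are coprime, so the S-polynomial reduces to 0 (Buchberger's first criterion).
S(f_2,f_3): leading monomials are coprime, so the S-polynomial reduces to 0 (Buchberger's first criterion).
S(f_1,h_4): lcm = x^2. S = 7/4xy - 1/4x - 7/4y - 7.
  leading term xy: subtract (-7/48x)·f_3 from 7/4xy - 1/4x - 7/4y - 7 → -29/4x - 7/4y - 7
  leading term x: subtract (29/31)·h_4 from -29/4x - 7/4y - 7 → -7/4y - 7
  leading term y: subtract (7/48)·f_3 from -7/4y - 7 → 0
  remainder 0.

S(f_2,h_4): lcm = x^2. S = 1/2x + 3/2y^2 + 5/4y - 19.
  leading term x: subtract (-2/31)·h_4 from 1/2x + 3/2y^2 + 5/4y - 19 → 3/2y^2 + 5/4y - 19
  leading term y^2: subtract (-1/8y)·f_3 from 3/2y^2 + 5/4y - 19 → -19/4y - 19
  leading term y: subtract (19/48)·f_3 from -19/4y - 19 → 0
  remainder 0.

S(f_3,h_4): leading monomials are coprime, so the S-polynomial reduces to 0 (Buchberger's first criterion).
Every S-polynomial of the final basis reduces to 0, so we have a Gröbner basis.
Inter-reduce: drop elements whose leading term is divisible by another's, tail-reduce, and make monic.
Reduced Gröbner basis: {x, y + 4}.

Elimination: the polynomial y + 4 lies in the elimination ideal for y, so y ∈ {-4}. For each such y, the remaining basis elements (now univariate) give the rest of the solution.
  y = -4: the earlier basis element becomes x = 0, giving x = 0 — point (0, -4).
Check: every point annihilates each of the original generators.
A lex Gröbner basis triangularizes the system, enabling back-substitution.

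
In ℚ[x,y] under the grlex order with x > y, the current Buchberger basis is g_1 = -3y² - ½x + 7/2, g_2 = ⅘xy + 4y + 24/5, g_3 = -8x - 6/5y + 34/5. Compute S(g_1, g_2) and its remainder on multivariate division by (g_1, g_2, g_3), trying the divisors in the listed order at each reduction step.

S(g_1, g_2) = ⅙x² - 5y² - 7/6x - 6y; remainder on division = -4677/800y - 4677/800.

lcm(LM(g_1), LM(g_2)) = xy².
S = (lcm/LT(g_1))·g_1 − (lcm/LT(g_2))·g_2 = ⅙x² - 5y² - 7/6x - 6y.
Reduce S modulo (g_1, g_2, g_3) in that order:
  leading term x²: subtract (-1/48x)·g_3 from ⅙x² - 5y² - 7/6x - 6y → -1/40xy - 5y² - 41/40x - 6y
  leading term xy: subtract (-1/32)·g_2 from -1/40xy - 5y² - 41/40x - 6y → -5y² - 41/40x - 47/8y + 3/20
  leading term y²: subtract (5/3)·g_1 from -5y² - 41/40x - 47/8y + 3/20 → -23/120x - 47/8y - 341/60
  leading term x: subtract (23/960)·g_3 from -23/120x - 47/8y - 341/60 → -4677/800y - 4677/800
  leading term y: no divisor's leading term divides it; move -4677/800y to the remainder.
  leading term 1: no divisor's leading term divides it; move -4677/800 to the remainder.
The remainder -4677/800y - 4677/800 is nonzero, so it would be added as the next basis element.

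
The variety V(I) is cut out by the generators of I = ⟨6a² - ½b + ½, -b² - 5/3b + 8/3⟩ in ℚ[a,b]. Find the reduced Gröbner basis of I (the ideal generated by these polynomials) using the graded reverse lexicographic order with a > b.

Buchberger's algorithm terminates because the ascending chain of leading-term ideals stabilizes.

f_1 = 6a² - ½b + ½, LT = a².
f_2 = -b² - 5/3b + 8/3, LT = b².

The S-polynomials (S(f_1,f_2)) all reduce to 0 modulo the current basis, so we have a Gröbner basis.

G = {a² - 1/12b + 1/12, b² + 5/3b - 8/3}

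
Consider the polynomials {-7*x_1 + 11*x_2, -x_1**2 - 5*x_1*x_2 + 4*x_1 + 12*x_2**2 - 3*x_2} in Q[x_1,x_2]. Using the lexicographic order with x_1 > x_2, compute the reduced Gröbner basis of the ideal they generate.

G = {x_1 - 11/7*x_2, x_2**2 + 161/82*x_2}

f_1 = -7*x_1 + 11*x_2, LT = x_1.
f_2 = -x_1**2 - 5*x_1*x_2 + 4*x_1 + 12*x_2**2 - 3*x_2, LT = x_1**2.

S(f_1,f_2): lcm = x_1**2. S = -46/7*x_1*x_2 + 4*x_1 + 12*x_2**2 - 3*x_2.
  leading term x_1*x_2: subtract (46/49*x_2)·f_1 from -46/7*x_1*x_2 + 4*x_1 + 12*x_2**2 - 3*x_2 → 4*x_1 + 82/49*x_2**2 - 3*x_2
  leading term x_1: subtract (-4/7)·f_1 from 4*x_1 + 82/49*x_2**2 - 3*x_2 → 82/49*x_2**2 + 23/7*x_2
  leading term x_2**2: no divisor's leading term divides it; move 82/49*x_2**2 to the remainder.
  leading term x_2: no divisor's leading term divides it; move 23/7*x_2 to the remainder.
  remainder 82/49*x_2**2 + 23/7*x_2 ≠ 0; add g_3 = 82/49*x_2**2 + 23/7*x_2 to the basis.

The other S-polynomials (S(f_1,g_3), S(f_2,g_3)) all reduce to 0 modulo the current basis, so we have a Gröbner basis.
Inter-reduce: drop elements whose leading term is divisible by another's, tail-reduce, and make monic.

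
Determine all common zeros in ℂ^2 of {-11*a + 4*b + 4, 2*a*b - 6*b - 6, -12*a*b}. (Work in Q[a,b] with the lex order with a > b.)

Compute a lex Gröbner basis by Buchberger's algorithm.
f_1 = -11*a + 4*b + 4, LT = a.
f_2 = 2*a*b - 6*b - 6, LT = a*b.
f_3 = -12*a*b, LT = a*b.

S(f_1,f_2): lcm = a*b. S = -4/11*b**2 + 29/11*b + 3.
  reduce S modulo (f_1, f_2, f_3):
  remainder -4/11*b**2 + 29/11*b + 3 ≠ 0; add h_4 = -4/11*b**2 + 29/11*b + 3 to the basis.

S(f_1,f_3): lcm = a*b. S = -4/11*b**2 - 4/11*b.
  reduce S modulo (f_1, f_2, f_3, h_4):
  remainder -3*b - 3 ≠ 0; add h_5 = -3*b - 3 to the basis.

The other S-polynomials (S(f_2,f_3), S(f_1,h_4), S(f_2,h_4), S(f_3,h_4), S(f_1,h_5), S(f_2,h_5), S(f_3,h_5), S(h_4,h_5)) all reduce to 0 modulo the current basis, so we have a Gröbner basis.
Inter-reduce: drop elements whose leading term is divisible by another's, tail-reduce, and make monic.
Reduced Gröbner basis: {a, b + 1}.

The lex basis is triangular: the last element involves only b. Solving b + 1 = 0 gives b ∈ {-1}; substituting each value into the earlier elements determines the remaining variables.
  b = -1: the earlier basis element becomes a = 0, giving a = 0 — point (0, -1).
Zero-dimensionality of the ideal guarantees finitely many solutions over ℂ.

{(0, -1)}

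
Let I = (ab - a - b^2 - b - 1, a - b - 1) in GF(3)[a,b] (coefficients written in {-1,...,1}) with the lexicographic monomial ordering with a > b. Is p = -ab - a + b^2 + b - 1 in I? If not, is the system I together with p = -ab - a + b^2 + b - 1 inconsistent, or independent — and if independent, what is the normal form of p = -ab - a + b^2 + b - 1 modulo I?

-ab - a + b^2 + b - 1 lies in I (it reduces to 0).

First compute the reduced Gröbner basis of I by Buchberger's algorithm.
f_1 = ab - a - b^2 - b - 1, LT = ab.
f_2 = a - b - 1, LT = a.

S(f_1,f_2): lcm = ab. S = -a - 1.
  leading term a: subtract (-1)·f_2 from -a - 1 → -b + 1
  leading term b: no divisor's leading term divides it; move -b to the remainder.
  leading term 1: no divisor's leading term divides it; move 1 to the remainder.
  remainder -b + 1 ≠ 0; add h_3 = -b + 1 to the basis.

S(f_1,h_3): lcm = ab. S = -b^2 - b - 1.
  leading term b^2: subtract (b)·h_3 from -b^2 - b - 1 → b - 1
  leading term b: subtract (-1)·h_3 from b - 1 → 0
  remainder 0.

S(f_2,h_3): leading monomials are coprime, so the S-polynomial reduces to 0 (Buchberger's first criterion).
Every S-polynomial of the final basis reduces to 0, so we have a Gröbner basis.
Inter-reduce: drop elements whose leading term is divisible by another's, tail-reduce, and make monic.
Reduced Gröbner basis: {a + 1, b - 1}.
Label its elements g_1 = a + 1, g_2 = b - 1.

Reduce p = -ab - a + b^2 + b - 1 modulo G:
  leading term ab: subtract (-b)·g_1 from -ab - a + b^2 + b - 1 → -a + b^2 - b - 1
  leading term a: subtract (-1)·g_1 from -a + b^2 - b - 1 → b^2 - b
  leading term b^2: subtract (b)·g_2 from b^2 - b → 0
  normal form = 0.
Since the normal form is 0, p ∈ I.

Ideal membership is decidable via reduction modulo a Gröbner basis.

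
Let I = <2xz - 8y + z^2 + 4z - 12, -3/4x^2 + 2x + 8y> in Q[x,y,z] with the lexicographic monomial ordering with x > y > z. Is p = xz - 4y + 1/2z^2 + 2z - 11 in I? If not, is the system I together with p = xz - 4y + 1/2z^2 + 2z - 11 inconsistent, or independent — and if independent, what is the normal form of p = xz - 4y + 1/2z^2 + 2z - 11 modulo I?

Adjoining xz - 4y + 1/2z^2 + 2z - 11 makes the ideal the whole ring: the system is inconsistent.

First compute the reduced Gröbner basis of I by Buchberger's algorithm.
f_1 = 2xz - 8y + z^2 + 4z - 12, LT = xz.
f_2 = -3/4x^2 + 2x + 8y, LT = x^2.

S(f_1,f_2): lcm = x^2z. S = -4xy + 1/2xz^2 + 14/3xz - 6x + 32/3yz.
  reduce S modulo (f_1, f_2):
  remainder -4xy - 6x + 38/3yz + 56/3y - 1/4z^3 - 10/3z^2 - 19/3z + 28 ≠ 0; add h_3 = -4xy - 6x + 38/3yz + 56/3y - 1/4z^3 - 10/3z^2 - 19/3z + 28 to the basis.

S(f_1,h_3): lcm = xyz. S = -3/2xz - 4y^2 + 11/3yz^2 + 20/3yz - 6y - 1/16z^4 - 5/6z^3 - 19/12z^2 + 7z.
  reduce S modulo (f_1, f_2, h_3):
  remainder -4y^2 + 11/3yz^2 + 20/3yz - 12y - 1/16z^4 - 5/6z^3 - 5/6z^2 + 10z - 9 ≠ 0; add h_4 = -4y^2 + 11/3yz^2 + 20/3yz - 12y - 1/16z^4 - 5/6z^3 - 5/6z^2 + 10z - 9 to the basis.

The other S-polynomials (S(f_2,h_3), S(f_1,h_4), S(f_2,h_4), S(h_3,h_4)) all reduce to 0 modulo the current basis, so we have a Gröbner basis.
Inter-reduce: drop elements whose leading term is divisible by another's, tail-reduce, and make monic.
Reduced Gröbner basis: {x^2 - 8/3x - 32/3y, xy + 3/2x - 19/6yz - 14/3y + 1/16z^3 + 5/6z^2 + 19/12z - 7, xz - 4y + 1/2z^2 + 2z - 6, y^2 - 11/12yz^2 - 5/3yz + 3y + 1/64z^4 + 5/24z^3 + 5/24z^2 - 5/2z + 9/4}.
Label its elements g_1 = x^2 - 8/3x - 32/3y, g_2 = xy + 3/2x - 19/6yz - 14/3y + 1/16z^3 + 5/6z^2 + 19/12z - 7, g_3 = xz - 4y + 1/2z^2 + 2z - 6, g_4 = y^2 - 11/12yz^2 - 5/3yz + 3y + 1/64z^4 + 5/24z^3 + 5/24z^2 - 5/2z + 9/4.

Reduce p = xz - 4y + 1/2z^2 + 2z - 11 modulo G:
  leading term xz: subtract (1)·g_3 from xz - 4y + 1/2z^2 + 2z - 11 → -5
  leading term 1: no divisor's leading term divides it; move -5 to the remainder.
  normal form = -5.
The normal form is nonzero, so p ∉ I. Since p minus its normal form lies in I, I + (p) = I + (r) where r = -5; decide whether this ideal is the whole ring.
Here r = -5 is a nonzero constant, hence a unit: 1 ∈ I + (p), the Gröbner basis of I + (p) is {1}, and the enlarged system has no common solution — adjoining p is inconsistent.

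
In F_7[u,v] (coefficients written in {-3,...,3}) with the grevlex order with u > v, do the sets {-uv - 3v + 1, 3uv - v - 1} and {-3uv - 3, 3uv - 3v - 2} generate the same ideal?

For a fixed monomial order, each ideal has a unique reduced Gröbner basis; comparing bases decides equality.
Buchberger on the first generating set:
f_1 = -uv - 3v + 1, LT = uv.
f_2 = 3uv - v - 1, LT = uv.

S(f_1,f_2): lcm = uv. S = v - 3.
  leading term v: no divisor's leading term divides it; move v to the remainder.
  leading term 1: no divisor's leading term divides it; move -3 to the remainder.
  remainder v - 3 ≠ 0; add g_3 = v - 3 to the basis.

S(f_1,g_3): lcm = uv. S = 3u + 3v - 1.
  leading term u: no divisor's leading term divides it; move 3u to the remainder.
  leading term v: subtract (3)·g_3 from 3v - 1 → 1
  leading term 1: no divisor's leading term divides it; move 1 to the remainder.
  remainder 3u + 1 ≠ 0; add g_4 = 3u + 1 to the basis.

The other S-polynomials (S(f_2,g_3), S(f_1,g_4), S(f_2,g_4), S(g_3,g_4)) all reduce to 0 modulo the current basis, so we have a Gröbner basis.
Inter-reduce: drop elements whose leading term is divisible by another's, tail-reduce, and make monic.
Reduced Gröbner basis: {u - 2, v - 3}.

Buchberger on the second generating set:
h_1 = -3uv - 3, LT = uv.
h_2 = 3uv - 3v - 2, LT = uv.

S(h_1,h_2): lcm = uv. S = v - 3.
  leading term v: no divisor's leading term divides it; move v to the remainder.
  leading term 1: no divisor's leading term divides it; move -3 to the remainder.
  remainder v - 3 ≠ 0; add k_3 = v - 3 to the basis.

S(h_1,k_3): lcm = uv. S = 3u + 1.
  leading term u: no divisor's leading term divides it; move 3u to the remainder.
  leading term 1: no divisor's leading term divides it; move 1 to the remainder.
  remainder 3u + 1 ≠ 0; add k_4 = 3u + 1 to the basis.

The other S-polynomials (S(h_2,k_3), S(h_1,k_4), S(h_2,k_4), S(k_3,k_4)) all reduce to 0 modulo the current basis, so we have a Gröbner basis.
Inter-reduce: drop elements whose leading term is divisible by another's, tail-reduce, and make monic.
Reduced Gröbner basis: {u - 2, v - 3}.

These coincide, so the ideals are equal.

Yes, the ideals are equal.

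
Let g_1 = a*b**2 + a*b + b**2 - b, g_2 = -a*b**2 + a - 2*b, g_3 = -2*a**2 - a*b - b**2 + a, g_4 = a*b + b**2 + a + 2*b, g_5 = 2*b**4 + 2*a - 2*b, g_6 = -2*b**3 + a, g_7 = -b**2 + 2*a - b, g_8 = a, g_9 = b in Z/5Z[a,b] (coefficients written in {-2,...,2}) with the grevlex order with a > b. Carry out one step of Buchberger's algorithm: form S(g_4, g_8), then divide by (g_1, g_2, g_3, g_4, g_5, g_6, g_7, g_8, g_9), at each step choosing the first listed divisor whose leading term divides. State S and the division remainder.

S(g_4, g_8) = b**2 + a + 2*b; remainder on division = 0.

lcm(LM(g_4), LM(g_8)) = a*b.
S = (lcm/LT(g_4))·g_4 − (lcm/LT(g_8))·g_8 = b**2 + a + 2*b.
Reduce S modulo (g_1, g_2, g_3, g_4, g_5, g_6, g_7, g_8, g_9) in that order:
  leading term b**2: subtract (-1)·g_7 from b**2 + a + 2*b → -2*a + b
  leading term a: subtract (-2)·g_8 from -2*a + b → b
  leading term b: subtract (1)·g_9 from b → 0
The remainder is 0, so this S-polynomial contributes no new basis element.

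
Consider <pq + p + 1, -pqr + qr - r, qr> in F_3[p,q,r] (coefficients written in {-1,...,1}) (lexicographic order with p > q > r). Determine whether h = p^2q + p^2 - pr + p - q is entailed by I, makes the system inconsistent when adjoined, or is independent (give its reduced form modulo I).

First compute the reduced Gröbner basis of I by Buchberger's algorithm.
f_1 = pq + p + 1, LT = pq.
f_2 = -pqr + qr - r, LT = pqr.
f_3 = qr, LT = qr.

S(f_1,f_2): lcm = pqr. S = pr + qr.
  leading term pr: no divisor's leading term divides it; move pr to the remainder.
  leading term qr: subtract (1)·f_3 from qr → 0
  remainder pr ≠ 0; add k_4 = pr to the basis.

S(f_1,f_3): lcm = pqr. S = pr + r.
  leading term pr: subtract (1)·k_4 from pr + r → r
  leading term r: no divisor's leading term divides it; move r to the remainder.
  remainder r ≠ 0; add k_5 = r to the basis.

S(f_2,f_3): lcm = pqr. S = -qr + r.
  leading term qr: subtract (-1)·f_3 from -qr + r → r
  leading term r: subtract (1)·k_5 from r → 0
  remainder 0.

S(f_1,k_4): lcm = pqr. S = pr + r.
  leading term pr: subtract (1)·k_4 from pr + r → r
  leading term r: subtract (1)·k_5 from r → 0
  remainder 0.

S(f_2,k_4): lcm = pqr. S = -qr + r.
  leading term qr: subtract (-1)·f_3 from -qr + r → r
  leading term r: subtract (1)·k_5 from r → 0
  remainder 0.

S(f_3,k_4): lcm = pqr. S = 0.
  remainder 0.

S(f_1,k_5): leading monomials are coprime, so the S-polynomial reduces to 0 (Buchberger's first criterion).
S(f_2,k_5): lcm = pqr. S = -qr + r.
  leading term qr: subtract (-1)·f_3 from -qr + r → r
  leading term r: subtract (1)·k_5 from r → 0
  remainder 0.

S(f_3,k_5): lcm = qr. S = 0.
  remainder 0.

S(k_4,k_5): lcm = pr. S = 0.
  remainder 0.

Every S-polynomial of the final basis reduces to 0, so we have a Gröbner basis.
Inter-reduce: drop elements whose leading term is divisible by another's, tail-reduce, and make monic.
Reduced Gröbner basis: {pq + p + 1, r}.
Label its elements g_1 = pq + p + 1, g_2 = r.

Reduce h = p^2q + p^2 - pr + p - q modulo G:
  leading term p^2q: subtract (p)·g_1 from p^2q + p^2 - pr + p - q → -pr - q
  leading term pr: subtract (-p)·g_2 from -pr - q → -q
  leading term q: no divisor's leading term divides it; move -q to the remainder.
  normal form = -q.
The normal form is nonzero, so h ∉ I. Since h minus its normal form lies in I, I + (h) = I + (n) where n = -q; decide whether this ideal is the whole ring.
Run Buchberger on G together with n (pairs among the g_i already reduce to 0 since G is a Gröbner basis):
g_1 = pq + p + 1, LT = pq.
g_2 = r, LT = r.
n = -q, LT = q.

S(g_1,g_2): leading monomials are coprime, so the S-polynomial reduces to 0 (Buchberger's first criterion).
S(g_1,n): lcm = pq. S = p + 1.
  leading term p: no divisor's leading term divides it; move p to the remainder.
  leading term 1: no divisor's leading term divides it; move 1 to the remainder.
  remainder p + 1 ≠ 0; add m_4 = p + 1 to the basis.

S(g_2,n): leading monomials are coprime, so the S-polynomial reduces to 0 (Buchberger's first criterion).
S(g_1,m_4): lcm = pq. S = p - q + 1.
  leading term p: subtract (1)·m_4 from p - q + 1 → -q
  leading term q: subtract (1)·n from -q → 0
  remainder 0.

S(g_2,m_4): leading monomials are coprime, so the S-polynomial reduces to 0 (Buchberger's first criterion).
S(n,m_4): leading monomials are coprime, so the S-polynomial reduces to 0 (Buchberger's first criterion).
Every S-polynomial of the final basis reduces to 0, so we have a Gröbner basis.
Inter-reduce: drop elements whose leading term is divisible by another's, tail-reduce, and make monic.
Reduced Gröbner basis: {p + 1, q, r}.
The reduced Gröbner basis of I + (h) is {p + 1, q, r} ≠ {1}, a proper ideal, so the enlarged system stays consistent: h is independent of I, with normal form -q.

p^2q + p^2 - pr + p - q is independent of I; its normal form modulo I is -q.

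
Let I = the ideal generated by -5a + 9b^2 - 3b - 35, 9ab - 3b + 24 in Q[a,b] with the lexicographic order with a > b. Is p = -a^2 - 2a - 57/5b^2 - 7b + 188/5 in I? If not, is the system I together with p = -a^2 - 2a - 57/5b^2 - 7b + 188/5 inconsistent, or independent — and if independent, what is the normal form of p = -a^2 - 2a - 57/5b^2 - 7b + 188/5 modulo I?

First compute the reduced Gröbner basis of I by Buchberger's algorithm.
f_1 = -5a + 9b^2 - 3b - 35, LT = a.
f_2 = 9ab - 3b + 24, LT = ab.

S(f_1,f_2): lcm = ab. S = -9/5b^3 + 3/5b^2 + 22/3b - 8/3.
  leading term b^3: no divisor's leading term divides it; move -9/5b^3 to the remainder.
  leading term b^2: no divisor's leading term divides it; move 3/5b^2 to the remainder.
  leading term b: no divisor's leading term divides it; move 22/3b to the remainder.
  leading term 1: no divisor's leading term divides it; move -8/3 to the remainder.
  remainder -9/5b^3 + 3/5b^2 + 22/3b - 8/3 ≠ 0; add h_3 = -9/5b^3 + 3/5b^2 + 22/3b - 8/3 to the basis.

S(f_1,h_3): leading monomials are coprime, so the S-polynomial reduces to 0 (Buchberger's first criterion).
S(f_2,h_3): lcm = ab^3. S = 1/3ab^2 + 110/27ab - 40/27a - 1/3b^3 + 8/3b^2.
  leading term ab^2: subtract (-1/15b^2)·f_1 from 1/3ab^2 + 110/27ab - 40/27a - 1/3b^3 + 8/3b^2 → 110/27ab - 40/27a + 3/5b^4 - 8/15b^3 + 1/3b^2
  leading term ab: subtract (-22/27b)·f_1 from 110/27ab - 40/27a + 3/5b^4 - 8/15b^3 + 1/3b^2 → -40/27a + 3/5b^4 + 34/5b^3 - 19/9b^2 - 770/27b
  leading term a: subtract (8/27)·f_1 from -40/27a + 3/5b^4 + 34/5b^3 - 19/9b^2 - 770/27b → 3/5b^4 + 34/5b^3 - 43/9b^2 - 746/27b + 280/27
  leading term b^4: subtract (-1/3b)·h_3 from 3/5b^4 + 34/5b^3 - 43/9b^2 - 746/27b + 280/27 → 7b^3 - 7/3b^2 - 770/27b + 280/27
  leading term b^3: subtract (-35/9)·h_3 from 7b^3 - 7/3b^2 - 770/27b + 280/27 → 0
  remainder 0.

Every S-polynomial of the final basis reduces to 0, so we have a Gröbner basis.
Inter-reduce: drop elements whose leading term is divisible by another's, tail-reduce, and make monic.
Reduced Gröbner basis: {a - 9/5b^2 + 3/5b + 7, b^3 - 1/3b^2 - 110/27b + 40/27}.
Label its elements g_1 = a - 9/5b^2 + 3/5b + 7, g_2 = b^3 - 1/3b^2 - 110/27b + 40/27.

Reduce p = -a^2 - 2a - 57/5b^2 - 7b + 188/5 modulo G:
  leading term a^2: subtract (-a)·g_1 from -a^2 - 2a - 57/5b^2 - 7b + 188/5 → -9/5ab^2 + 3/5ab + 5a - 57/5b^2 - 7b + 188/5
  leading term ab^2: subtract (-9/5b^2)·g_1 from -9/5ab^2 + 3/5ab + 5a - 57/5b^2 - 7b + 188/5 → 3/5ab + 5a - 81/25b^4 + 27/25b^3 + 6/5b^2 - 7b + 188/5
  leading term ab: subtract (3/5b)·g_1 from 3/5ab + 5a - 81/25b^4 + 27/25b^3 + 6/5b^2 - 7b + 188/5 → 5a - 81/25b^4 + 54/25b^3 + 21/25b^2 - 56/5b + 188/5
  leading term a: subtract (5)·g_1 from 5a - 81/25b^4 + 54/25b^3 + 21/25b^2 - 56/5b + 188/5 → -81/25b^4 + 54/25b^3 + 246/25b^2 - 71/5b + 13/5
  leading term b^4: subtract (-81/25b)·g_2 from -81/25b^4 + 54/25b^3 + 246/25b^2 - 71/5b + 13/5 → 27/25b^3 - 84/25b^2 - 47/5b + 13/5
  leading term b^3: subtract (27/25)·g_2 from 27/25b^3 - 84/25b^2 - 47/5b + 13/5 → -3b^2 - 5b + 1
  leading term b^2: no divisor's leading term divides it; move -3b^2 to the remainder.
  leading term b: no divisor's leading term divides it; move -5b to the remainder.
  leading term 1: no divisor's leading term divides it; move 1 to the remainder.
  normal form = -3b^2 - 5b + 1.
The normal form is nonzero, so p ∉ I. Since p minus its normal form lies in I, I + (p) = I + (r) where r = -3b^2 - 5b + 1; decide whether this ideal is the whole ring.
Run Buchberger on G together with r (pairs among the g_i already reduce to 0 since G is a Gröbner basis):
g_1 = a - 9/5b^2 + 3/5b + 7, LT = a.
g_2 = b^3 - 1/3b^2 - 110/27b + 40/27, LT = b^3.
r = -3b^2 - 5b + 1, LT = b^2.

S(g_1,g_2): leading monomials are coprime, so the S-polynomial reduces to 0 (Buchberger's first criterion).
S(g_1,r): leading monomials are coprime, so the S-polynomial reduces to 0 (Buchberger's first criterion).
S(g_2,r): lcm = b^3. S = -2b^2 - 101/27b + 40/27.
  leading term b^2: subtract (2/3)·r from -2b^2 - 101/27b + 40/27 → -11/27b + 22/27
  leading term b: no divisor's leading term divides it; move -11/27b to the remainder.
  leading term 1: no divisor's leading term divides it; move 22/27 to the remainder.
  remainder -11/27b + 22/27 ≠ 0; add m_4 = -11/27b + 22/27 to the basis.

S(g_1,m_4): leading monomials are coprime, so the S-polynomial reduces to 0 (Buchberger's first criterion).
S(g_2,m_4): lcm = b^3. S = 5/3b^2 - 110/27b + 40/27.
  leading term b^2: subtract (-5/9)·r from 5/3b^2 - 110/27b + 40/27 → -185/27b + 55/27
  leading term b: subtract (185/11)·m_4 from -185/27b + 55/27 → -35/3
  leading term 1: no divisor's leading term divides it; move -35/3 to the remainder.
  remainder -35/3 ≠ 0; add m_5 = -35/3 to the basis.

S(r,m_4): lcm = b^2. S = 11/3b - 1/3.
  leading term b: subtract (-9)·m_4 from 11/3b - 1/3 → 7
  leading term 1: subtract (-3/5)·m_5 from 7 → 0
  remainder 0.

S(g_1,m_5): leading monomials are coprime, so the S-polynomial reduces to 0 (Buchberger's first criterion).
S(g_2,m_5): leading monomials are coprime, so the S-polynomial reduces to 0 (Buchberger's first criterion).
S(r,m_5): leading monomials are coprime, so the S-polynomial reduces to 0 (Buchberger's first criterion).
S(m_4,m_5): leading monomials are coprime, so the S-polynomial reduces to 0 (Buchberger's first criterion).
Every S-polynomial of the final basis reduces to 0, so we have a Gröbner basis.
Inter-reduce: drop elements whose leading term is divisible by another's, tail-reduce, and make monic.
Reduced Gröbner basis: {1}.
The reduced Gröbner basis of I + (p) is {1}: the ideal is the whole ring, so the enlarged system has no common solution — adjoining p is inconsistent.

Adjoining -a^2 - 2a - 57/5b^2 - 7b + 188/5 makes the ideal the whole ring: the system is inconsistent.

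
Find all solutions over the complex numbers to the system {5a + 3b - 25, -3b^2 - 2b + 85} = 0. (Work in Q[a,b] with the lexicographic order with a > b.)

{(42/5, -17/3), (2, 5)}

Compute a lex Gröbner basis by Buchberger's algorithm.
f_1 = 5a + 3b - 25, LT = a.
f_2 = -3b^2 - 2b + 85, LT = b^2.

The S-polynomials (S(f_1,f_2)) all reduce to 0 modulo the current basis, so we have a Gröbner basis.
Inter-reduce: drop elements whose leading term is divisible by another's, tail-reduce, and make monic.
Reduced Gröbner basis: {a + 3/5b - 5, b^2 + 2/3b - 85/3}.

Elimination: the polynomial b^2 + 2/3b - 85/3 lies in the elimination ideal for b, so b ∈ {-17/3, 5}. For each such b, the remaining basis elements (now univariate) give the rest of the solution.
  b = -17/3: the earlier basis element becomes a - 42/5 = 0, giving a = 42/5 — point (42/5, -17/3).
  b = 5: the earlier basis element becomes a - 2 = 0, giving a = 2 — point (2, 5).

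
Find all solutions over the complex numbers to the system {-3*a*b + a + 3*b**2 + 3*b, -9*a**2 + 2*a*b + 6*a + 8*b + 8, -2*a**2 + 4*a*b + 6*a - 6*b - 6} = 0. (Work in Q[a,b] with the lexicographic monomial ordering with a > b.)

Compute a lex Gröbner basis by Buchberger's algorithm.
f_1 = -3*a*b + a + 3*b**2 + 3*b, LT = a*b.
f_2 = -9*a**2 + 2*a*b + 6*a + 8*b + 8, LT = a**2.
f_3 = -2*a**2 + 4*a*b + 6*a - 6*b - 6, LT = a**2.

S(f_1,f_2): lcm = a**2*b. S = -1/3*a**2 - 7/9*a*b**2 - 1/3*a*b + 8/9*b**2 + 8/9*b.
  reduce S modulo (f_1, f_2, f_3):
  remainder -4/9*a - 7/9*b**3 - 5/9*b**2 - 2/27*b - 8/27 ≠ 0; add h_4 = -4/9*a - 7/9*b**3 - 5/9*b**2 - 2/27*b - 8/27 to the basis.

S(f_1,f_3): lcm = a**2*b. S = -1/3*a**2 + a*b**2 + 2*a*b - 3*b**2 - 3*b.
  reduce S modulo (f_1, f_2, f_3, h_4):
  remainder 23/324*b**3 - 131/324*b**2 - 547/486*b - 158/243 ≠ 0; add h_5 = 23/324*b**3 - 131/324*b**2 - 547/486*b - 158/243 to the basis.

S(f_2,f_3): lcm = a**2. S = 16/9*a*b + 7/3*a - 35/9*b - 35/9.
  reduce S modulo (f_1, f_2, f_3, h_4, h_5):
  remainder -714/23*b**2 - 1927/23*b - 1213/23 ≠ 0; add h_6 = -714/23*b**2 - 1927/23*b - 1213/23 to the basis.

S(f_1,h_4): lcm = a*b. S = -1/3*a - 7/4*b**4 - 5/4*b**3 - 7/6*b**2 - 5/3*b.
  reduce S modulo (f_1, f_2, f_3, h_4, h_5, h_6):
  remainder 296307/5474*b + 296307/5474 ≠ 0; add h_7 = 296307/5474*b + 296307/5474 to the basis.

The other S-polynomials (S(f_2,h_4), S(f_3,h_4), S(f_1,h_5), S(f_2,h_5), S(f_3,h_5), S(h_4,h_5), S(f_1,h_6), S(f_2,h_6), S(f_3,h_6), S(h_4,h_6), S(h_5,h_6), S(f_1,h_7), S(f_2,h_7), S(f_3,h_7), S(h_4,h_7), S(h_5,h_7), S(h_6,h_7)) all reduce to 0 modulo the current basis, so we have a Gröbner basis.
Inter-reduce: drop elements whose leading term is divisible by another's, tail-reduce, and make monic.
Reduced Gröbner basis: {a, b + 1}.

The lex basis is triangular: the last element involves only b. Solving b + 1 = 0 gives b ∈ {-1}; substituting each value into the earlier elements determines the remaining variables.
  b = -1: the earlier basis element becomes a = 0, giving a = 0 — point (0, -1).
This is the nonlinear analogue of row-reducing a linear system.

{(0, -1)}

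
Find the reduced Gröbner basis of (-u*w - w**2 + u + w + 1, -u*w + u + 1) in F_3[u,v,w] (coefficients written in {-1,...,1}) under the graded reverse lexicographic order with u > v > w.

G = {u + 1, w}

f_1 = -u*w - w**2 + u + w + 1, LT = u*w.
f_2 = -u*w + u + 1, LT = u*w.

S(f_1,f_2): lcm = u*w. S = w**2 - w.
  leading term w**2: no divisor's leading term divides it; move w**2 to the remainder.
  leading term w: no divisor's leading term divides it; move -w to the remainder.
  remainder w**2 - w ≠ 0; add g_3 = w**2 - w to the basis.

S(f_1,g_3): lcm = u*w**2. S = w**3 - w**2 - w.
  leading term w**3: subtract (w)·g_3 from w**3 - w**2 - w → -w
  leading term w: no divisor's leading term divides it; move -w to the remainder.
  remainder -w ≠ 0; add g_4 = -w to the basis.

S(f_1,g_4): lcm = u*w. S = w**2 - u - w - 1.
  leading term w**2: subtract (1)·g_3 from w**2 - u - w - 1 → -u - 1
  leading term u: no divisor's leading term divides it; move -u to the remainder.
  leading term 1: no divisor's leading term divides it; move -1 to the remainder.
  remainder -u - 1 ≠ 0; add g_5 = -u - 1 to the basis.

The other S-polynomials (S(f_2,g_3), S(f_2,g_4), S(g_3,g_4), S(f_1,g_5), S(f_2,g_5), S(g_3,g_5), S(g_4,g_5)) all reduce to 0 modulo the current basis, so we have a Gröbner basis.
Inter-reduce: drop elements whose leading term is divisible by another's, tail-reduce, and make monic.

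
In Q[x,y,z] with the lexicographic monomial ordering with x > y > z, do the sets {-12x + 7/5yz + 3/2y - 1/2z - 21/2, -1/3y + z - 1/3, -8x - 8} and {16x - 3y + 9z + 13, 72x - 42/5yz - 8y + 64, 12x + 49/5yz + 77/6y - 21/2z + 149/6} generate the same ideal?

Equality of ideals is decidable: compute both reduced Gröbner bases (unique for the ordering) and check whether they agree.
Buchberger on the first generating set:
f_1 = -12x + 7/5yz + 3/2y - 1/2z - 21/2, LT = x.
f_2 = -1/3y + z - 1/3, LT = y.
f_3 = -8x - 8, LT = x.

S(f_1,f_3): lcm = x. S = -7/60yz - 1/8y + 1/24z - 1/8.
  reduce S modulo (f_1, f_2, f_3):
  remainder -7/20z^2 - 13/60z ≠ 0; add g_4 = -7/20z^2 - 13/60z to the basis.

The other S-polynomials (S(f_1,f_2), S(f_2,f_3), S(f_1,g_4), S(f_2,g_4), S(f_3,g_4)) all reduce to 0 modulo the current basis, so we have a Gröbner basis.
Inter-reduce: drop elements whose leading term is divisible by another's, tail-reduce, and make monic.
Reduced Gröbner basis: {x + 1, y - 3z + 1, z^2 + 13/21z}.

Buchberger on the second generating set:
h_1 = 16x - 3y + 9z + 13, LT = x.
h_2 = 72x - 42/5yz - 8y + 64, LT = x.
h_3 = 12x + 49/5yz + 77/6y - 21/2z + 149/6, LT = x.

S(h_1,h_2): lcm = x. S = 7/60yz - 11/144y + 9/16z - 11/144.
  reduce S modulo (h_1, h_2, h_3):
  remainder 7/60yz - 11/144y + 9/16z - 11/144 ≠ 0; add k_4 = 7/60yz - 11/144y + 9/16z - 11/144 to the basis.

S(h_1,h_3): lcm = x. S = -49/60yz - 181/144y + 23/16z - 181/144.
  reduce S modulo (h_1, h_2, h_3, k_4):
  remainder -43/24y + 43/8z - 43/24 ≠ 0; add k_5 = -43/24y + 43/8z - 43/24 to the basis.

S(k_4,k_5): lcm = yz. S = -55/84y + 3z^2 + 107/28z - 55/84.
  reduce S modulo (h_1, h_2, h_3, k_4, k_5):
  remainder 3z^2 + 13/7z ≠ 0; add k_6 = 3z^2 + 13/7z to the basis.

The other S-polynomials (S(h_2,h_3), S(h_1,k_4), S(h_2,k_4), S(h_3,k_4), S(h_1,k_5), S(h_2,k_5), S(h_3,k_5), S(h_1,k_6), S(h_2,k_6), S(h_3,k_6), S(k_4,k_6), S(k_5,k_6)) all reduce to 0 modulo the current basis, so we have a Gröbner basis.
Inter-reduce: drop elements whose leading term is divisible by another's, tail-reduce, and make monic.
Reduced Gröbner basis: {x + 1, y - 3z + 1, z^2 + 13/21z}.

Same reduced basis, so the two generating sets span the same ideal.

Yes, the ideals are equal.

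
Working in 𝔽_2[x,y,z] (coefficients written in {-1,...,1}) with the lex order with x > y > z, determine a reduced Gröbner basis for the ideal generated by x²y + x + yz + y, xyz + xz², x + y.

Buchberger's algorithm terminates because the ascending chain of leading-term ideals stabilizes.

f_1 = x²y + x + yz + y, LT = x²y.
f_2 = xyz + xz², LT = xyz.
f_3 = x + y, LT = x.

S(f_1,f_2): lcm = x²yz. S = x²z² + xz + yz² + yz.
  leading term x²z²: subtract (xz²)·f_3 from x²z² + xz + yz² + yz → xyz² + xz + yz² + yz
  leading term xyz²: subtract (z)·f_2 from xyz² + xz + yz² + yz → xz³ + xz + yz² + yz
  leading term xz³: subtract (z³)·f_3 from xz³ + xz + yz² + yz → xz + yz³ + yz² + yz
  leading term xz: subtract (z)·f_3 from xz + yz³ + yz² + yz → yz³ + yz²
  leading term yz³: no divisor's leading term divides it; move yz³ to the remainder.
  leading term yz²: no divisor's leading term divides it; move yz² to the remainder.
  remainder yz³ + yz² ≠ 0; add g_4 = yz³ + yz² to the basis.

S(f_1,f_3): lcm = x²y. S = xy² + x + yz + y.
  leading term xy²: subtract (y²)·f_3 from xy² + x + yz + y → x + y³ + yz + y
  leading term x: subtract (1)·f_3 from x + y³ + yz + y → y³ + yz
  leading term y³: no divisor's leading term divides it; move y³ to the remainder.
  leading term yz: no divisor's leading term divides it; move yz to the remainder.
  remainder y³ + yz ≠ 0; add g_5 = y³ + yz to the basis.

S(f_2,f_3): lcm = xyz. S = xz² + y²z.
  leading term xz²: subtract (z²)·f_3 from xz² + y²z → y²z + yz²
  leading term y²z: no divisor's leading term divides it; move y²z to the remainder.
  leading term yz²: no divisor's leading term divides it; move yz² to the remainder.
  remainder y²z + yz² ≠ 0; add g_6 = y²z + yz² to the basis.

The other S-polynomials (S(f_1,g_4), S(f_2,g_4), S(f_3,g_4), S(f_1,g_5), S(f_2,g_5), S(f_3,g_5), S(g_4,g_5), S(f_1,g_6), S(f_2,g_6), S(f_3,g_6), S(g_4,g_6), S(g_5,g_6)) all reduce to 0 modulo the current basis, so we have a Gröbner basis.
Inter-reduce: drop elements whose leading term is divisible by another's, tail-reduce, and make monic.

G = {x + y, y³ + yz, y²z + yz², yz³ + yz²}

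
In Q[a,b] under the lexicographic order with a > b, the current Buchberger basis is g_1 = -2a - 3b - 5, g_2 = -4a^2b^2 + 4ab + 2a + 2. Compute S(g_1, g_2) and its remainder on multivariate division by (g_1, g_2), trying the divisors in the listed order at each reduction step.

S(g_1, g_2) = 3/2ab^3 + 5/2ab^2 + ab + 1/2a + 1/2; remainder on division = -9/4b^4 - 15/2b^3 - 31/4b^2 - 13/4b - 3/4.

lcm(LM(g_1), LM(g_2)) = a^2b^2.
S = (lcm/LT(g_1))·g_1 − (lcm/LT(g_2))·g_2 = 3/2ab^3 + 5/2ab^2 + ab + 1/2a + 1/2.
Reduce S modulo (g_1, g_2) in that order:
  leading term ab^3: subtract (-3/4b^3)·g_1 from 3/2ab^3 + 5/2ab^2 + ab + 1/2a + 1/2 → 5/2ab^2 + ab + 1/2a - 9/4b^4 - 15/4b^3 + 1/2
  leading term ab^2: subtract (-5/4b^2)·g_1 from 5/2ab^2 + ab + 1/2a - 9/4b^4 - 15/4b^3 + 1/2 → ab + 1/2a - 9/4b^4 - 15/2b^3 - 25/4b^2 + 1/2
  leading term ab: subtract (-1/2b)·g_1 from ab + 1/2a - 9/4b^4 - 15/2b^3 - 25/4b^2 + 1/2 → 1/2a - 9/4b^4 - 15/2b^3 - 31/4b^2 - 5/2b + 1/2
  leading term a: subtract (-1/4)·g_1 from 1/2a - 9/4b^4 - 15/2b^3 - 31/4b^2 - 5/2b + 1/2 → -9/4b^4 - 15/2b^3 - 31/4b^2 - 13/4b - 3/4
  leading term b^4: no divisor's leading term divides it; move -9/4b^4 to the remainder.
  leading term b^3: no divisor's leading term divides it; move -15/2b^3 to the remainder.
  leading term b^2: no divisor's leading term divides it; move -31/4b^2 to the remainder.
  leading term b: no divisor's leading term divides it; move -13/4b to the remainder.
  leading term 1: no divisor's leading term divides it; move -3/4 to the remainder.
The remainder -9/4b^4 - 15/2b^3 - 31/4b^2 - 13/4b - 3/4 is nonzero, so it would be added as the next basis element.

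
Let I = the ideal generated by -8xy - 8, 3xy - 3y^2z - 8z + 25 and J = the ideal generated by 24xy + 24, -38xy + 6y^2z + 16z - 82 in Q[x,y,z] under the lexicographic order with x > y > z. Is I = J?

Equality of ideals is decidable: compute both reduced Gröbner bases (unique for the ordering) and check whether they agree.
Buchberger on the first generating set:
f_1 = -8xy - 8, LT = xy.
f_2 = 3xy - 3y^2z - 8z + 25, LT = xy.

S(f_1,f_2): lcm = xy. S = y^2z + 8/3z - 22/3.
  reduce S modulo (f_1, f_2):
  remainder y^2z + 8/3z - 22/3 ≠ 0; add g_3 = y^2z + 8/3z - 22/3 to the basis.

S(f_1,g_3): lcm = xy^2z. S = -8/3xz + 22/3x + yz.
  reduce S modulo (f_1, f_2, g_3):
  remainder -8/3xz + 22/3x + yz ≠ 0; add g_4 = -8/3xz + 22/3x + yz to the basis.

The other S-polynomials (S(f_2,g_3), S(f_1,g_4), S(f_2,g_4), S(g_3,g_4)) all reduce to 0 modulo the current basis, so we have a Gröbner basis.
Inter-reduce: drop elements whose leading term is divisible by another's, tail-reduce, and make monic.
Reduced Gröbner basis: {xy + 1, xz - 11/4x - 3/8yz, y^2z + 8/3z - 22/3}.

Buchberger on the second generating set:
h_1 = 24xy + 24, LT = xy.
h_2 = -38xy + 6y^2z + 16z - 82, LT = xy.

S(h_1,h_2): lcm = xy. S = 3/19y^2z + 8/19z - 22/19.
  reduce S modulo (h_1, h_2):
  remainder 3/19y^2z + 8/19z - 22/19 ≠ 0; add k_3 = 3/19y^2z + 8/19z - 22/19 to the basis.

S(h_1,k_3): lcm = xy^2z. S = -8/3xz + 22/3x + yz.
  reduce S modulo (h_1, h_2, k_3):
  remainder -8/3xz + 22/3x + yz ≠ 0; add k_4 = -8/3xz + 22/3x + yz to the basis.

The other S-polynomials (S(h_2,k_3), S(h_1,k_4), S(h_2,k_4), S(k_3,k_4)) all reduce to 0 modulo the current basis, so we have a Gröbner basis.
Inter-reduce: drop elements whose leading term is divisible by another's, tail-reduce, and make monic.
Reduced Gröbner basis: {xy + 1, xz - 11/4x - 3/8yz, y^2z + 8/3z - 22/3}.

Same reduced basis, so the two generating sets span the same ideal.

Yes, the ideals are equal.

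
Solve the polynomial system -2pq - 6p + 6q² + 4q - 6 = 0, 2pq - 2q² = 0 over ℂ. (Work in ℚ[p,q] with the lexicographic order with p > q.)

Compute a lex Gröbner basis by Buchberger's algorithm.
f_1 = -2pq - 6p + 6q² + 4q - 6, LT = pq.
f_2 = 2pq - 2q², LT = pq.

S(f_1,f_2): lcm = pq. S = 3p - 2q² - 2q + 3.
  reduce S modulo (f_1, f_2):
  remainder 3p - 2q² - 2q + 3 ≠ 0; add h_3 = 3p - 2q² - 2q + 3 to the basis.

S(f_1,h_3): lcm = pq. S = 3p + ⅔q³ - 7/3q² - 3q + 3.
  reduce S modulo (f_1, f_2, h_3):
  remainder ⅔q³ - ⅓q² - q ≠ 0; add h_4 = ⅔q³ - ⅓q² - q to the basis.

The other S-polynomials (S(f_2,h_3), S(f_1,h_4), S(f_2,h_4), S(h_3,h_4)) all reduce to 0 modulo the current basis, so we have a Gröbner basis.
Inter-reduce: drop elements whose leading term is divisible by another's, tail-reduce, and make monic.
Reduced Gröbner basis: {p - ⅔q² - ⅔q + 1, q³ - ½q² - 3/2q}.

The lex basis is triangular: the last element involves only q. Solving q³ - ½q² - 3/2q = 0 gives q ∈ {-1, 0, 3/2}; substituting each value into the earlier elements determines the remaining variables.
  q = -1: the earlier basis element becomes p + 1 = 0, giving p = -1 — point (-1, -1).
  q = 0: the earlier basis element becomes p + 1 = 0, giving p = -1 — point (-1, 0).
  q = 3/2: the earlier basis element becomes p - 3/2 = 0, giving p = 3/2 — point (3/2, 3/2).
This is the nonlinear analogue of row-reducing a linear system.

{(-1, -1), (-1, 0), (3/2, 3/2)}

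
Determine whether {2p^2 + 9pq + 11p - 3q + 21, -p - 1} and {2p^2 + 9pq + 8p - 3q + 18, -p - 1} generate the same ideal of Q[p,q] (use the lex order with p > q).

Two ideals are equal iff their reduced Gröbner bases coincide (the reduced basis is unique for a fixed ordering).
Buchberger on the first generating set:
f_1 = 2p^2 + 9pq + 11p - 3q + 21, LT = p^2.
f_2 = -p - 1, LT = p.

S(f_1,f_2): lcm = p^2. S = 9/2pq + 9/2p - 3/2q + 21/2.
  leading term pq: subtract (-9/2q)·f_2 from 9/2pq + 9/2p - 3/2q + 21/2 → 9/2p - 6q + 21/2
  leading term p: subtract (-9/2)·f_2 from 9/2p - 6q + 21/2 → -6q + 6
  leading term q: no divisor's leading term divides it; move -6q to the remainder.
  leading term 1: no divisor's leading term divides it; move 6 to the remainder.
  remainder -6q + 6 ≠ 0; add g_3 = -6q + 6 to the basis.

S(f_1,g_3): leading monomials are coprime, so the S-polynomial reduces to 0 (Buchberger's first criterion).
S(f_2,g_3): leading monomials are coprime, so the S-polynomial reduces to 0 (Buchberger's first criterion).
Every S-polynomial of the final basis reduces to 0, so we have a Gröbner basis.
Inter-reduce: drop elements whose leading term is divisible by another's, tail-reduce, and make monic.
Reduced Gröbner basis: {p + 1, q - 1}.

Buchberger on the second generating set:
h_1 = 2p^2 + 9pq + 8p - 3q + 18, LT = p^2.
h_2 = -p - 1, LT = p.

S(h_1,h_2): lcm = p^2. S = 9/2pq + 3p - 3/2q + 9.
  leading term pq: subtract (-9/2q)·h_2 from 9/2pq + 3p - 3/2q + 9 → 3p - 6q + 9
  leading term p: subtract (-3)·h_2 from 3p - 6q + 9 → -6q + 6
  leading term q: no divisor's leading term divides it; move -6q to the remainder.
  leading term 1: no divisor's leading term divides it; move 6 to the remainder.
  remainder -6q + 6 ≠ 0; add k_3 = -6q + 6 to the basis.

S(h_1,k_3): leading monomials are coprime, so the S-polynomial reduces to 0 (Buchberger's first criterion).
S(h_2,k_3): leading monomials are coprime, so the S-polynomial reduces to 0 (Buchberger's first criterion).
Every S-polynomial of the final basis reduces to 0, so we have a Gröbner basis.
Inter-reduce: drop elements whose leading term is divisible by another's, tail-reduce, and make monic.
Reduced Gröbner basis: {p + 1, q - 1}.

These coincide, so the ideals are equal.

Yes, the ideals are equal.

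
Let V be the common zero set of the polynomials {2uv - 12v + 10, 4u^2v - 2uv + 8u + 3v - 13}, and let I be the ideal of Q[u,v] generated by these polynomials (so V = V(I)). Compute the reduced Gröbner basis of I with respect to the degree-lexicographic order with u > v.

The reduced Gröbner basis is the canonical form of the ideal for this ordering.

f_1 = 2uv - 12v + 10, LT = uv.
f_2 = 4u^2v - 2uv + 8u + 3v - 13, LT = u^2v.

S(f_1,f_2): lcm = u^2v. S = -11/2uv + 3u - 3/4v + 13/4.
  leading term uv: subtract (-11/4)·f_1 from -11/2uv + 3u - 3/4v + 13/4 → 3u - 135/4v + 123/4
  leading term u: no divisor's leading term divides it; move 3u to the remainder.
  leading term v: no divisor's leading term divides it; move -135/4v to the remainder.
  leading term 1: no divisor's leading term divides it; move 123/4 to the remainder.
  remainder 3u - 135/4v + 123/4 ≠ 0; add g_3 = 3u - 135/4v + 123/4 to the basis.

S(f_1,g_3): lcm = uv. S = 45/4v^2 - 65/4v + 5.
  leading term v^2: no divisor's leading term divides it; move 45/4v^2 to the remainder.
  leading term v: no divisor's leading term divides it; move -65/4v to the remainder.
  leading term 1: no divisor's leading term divides it; move 5 to the remainder.
  remainder 45/4v^2 - 65/4v + 5 ≠ 0; add g_4 = 45/4v^2 - 65/4v + 5 to the basis.

The other S-polynomials (S(f_2,g_3), S(f_1,g_4), S(f_2,g_4), S(g_3,g_4)) all reduce to 0 modulo the current basis, so we have a Gröbner basis.
Inter-reduce: drop elements whose leading term is divisible by another's, tail-reduce, and make monic.

G = {v^2 - 13/9v + 4/9, u - 45/4v + 41/4}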